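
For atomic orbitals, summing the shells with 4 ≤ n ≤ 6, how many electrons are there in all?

Shell n has n² orbitals: 4²=16 + 5²=25 + 6²=36 = 77 orbitals.
Two spin states per orbital: 2 × 77 = 154 electrons.

154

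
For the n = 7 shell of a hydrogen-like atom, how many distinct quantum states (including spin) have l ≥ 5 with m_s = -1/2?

24

Per l-value: l=5 → 11; l=6 → 13.
Orbitals: 11 + 13 = 24. With m_s fixed to a single value there is one state per orbital, giving 24 states.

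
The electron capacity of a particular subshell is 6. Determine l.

2(2l+1) = 6 ⇒ 2l+1 = 3 ⇒ l = 1.

l = 1 (p)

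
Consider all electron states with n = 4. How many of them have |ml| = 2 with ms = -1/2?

Go through l = 0, …, 3 (the values permitted for n = 4).
The (l, ml) pairs meeting |ml| = 2 give: l=2 → 2; l=3 → 2.
Orbitals: 2 + 2 = 4. With ms fixed to a single value there is one state per orbital, giving 4 states.

4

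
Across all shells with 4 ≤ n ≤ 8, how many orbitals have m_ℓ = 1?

Go shell by shell, enumerating (ℓ, m_ℓ) with m_ℓ = 1:
n=4 → 3; n=5 → 4; n=6 → 5; n=7 → 6; n=8 → 7.
Total orbitals: 3 + 4 + 5 + 6 + 7 = 25.

25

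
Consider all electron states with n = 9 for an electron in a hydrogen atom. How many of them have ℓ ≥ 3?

144

For n = 9, ℓ ranges over 0 … 8.
Per ℓ-value: ℓ=3 → 7; ℓ=4 → 9; ℓ=5 → 11; ℓ=6 → 13; ℓ=7 → 15; ℓ=8 → 17.
Orbitals: 7 + 9 + 11 + 13 + 15 + 17 = 72. Each orbital carries two spin states, so 72 × 2 = 144 states.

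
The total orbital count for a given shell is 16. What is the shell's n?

n = 4

n² = 16 ⇒ n = 4.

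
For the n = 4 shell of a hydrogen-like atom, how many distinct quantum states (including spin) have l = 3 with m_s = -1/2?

The (l, m_l) pairs meeting l = 3 give: l=3 → 7.
Orbitals: 7. With m_s fixed to a single value there is one state per orbital, giving 7 states.

7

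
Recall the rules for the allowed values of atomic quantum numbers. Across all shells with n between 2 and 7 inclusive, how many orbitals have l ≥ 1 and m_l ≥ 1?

56

Per-shell orbital counts meeting the constraint:
n=2 → 1; n=3 → 3; n=4 → 6; n=5 → 10; n=6 → 15; n=7 → 21.
Total orbitals: 1 + 3 + 6 + 10 + 15 + 21 = 56.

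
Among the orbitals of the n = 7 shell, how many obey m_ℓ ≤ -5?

The n = 7 shell has ℓ = 0 through 6; check each.
The (ℓ, m_ℓ) pairs meeting m_ℓ ≤ -5 give: ℓ=5 → 1; ℓ=6 → 2.
Total orbitals: 1 + 2 = 3.

3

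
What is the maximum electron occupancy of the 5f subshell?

A subshell with l = 3 has 2l+1 = 7 orbitals, each holding 2 electrons (spin ±1/2), so 7 × 2 = 14.

14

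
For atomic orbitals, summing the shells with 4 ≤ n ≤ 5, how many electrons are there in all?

Shell n has n² orbitals: 4²=16 + 5²=25 = 41 orbitals.
Two spin states per orbital: 2 × 41 = 82 electrons.

82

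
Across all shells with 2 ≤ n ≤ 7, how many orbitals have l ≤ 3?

77

Count contributing orbitals for each principal shell:
n=2 → 4; n=3 → 9; n=4 → 16; n=5 → 16; n=6 → 16; n=7 → 16.
Total orbitals: 4 + 9 + 16 + 16 + 16 + 16 = 77.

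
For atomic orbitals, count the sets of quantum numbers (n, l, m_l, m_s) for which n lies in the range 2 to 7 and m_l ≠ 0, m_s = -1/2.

112

Work shell by shell — for each n, count the (l, m_l) pairs that satisfy m_l ≠ 0:
n=2 → 2; n=3 → 6; n=4 → 12; n=5 → 20; n=6 → 30; n=7 → 42.
Orbitals: 2 + 6 + 12 + 20 + 30 + 42 = 112. With m_s fixed to -1/2 there is one state per orbital, so 112 states.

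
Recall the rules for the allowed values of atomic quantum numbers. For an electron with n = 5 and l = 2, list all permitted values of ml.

ml takes every integer from −l to +l. With l = 2 that gives the 5 values -2, -1, 0, 1, 2.

-2, -1, 0, 1, 2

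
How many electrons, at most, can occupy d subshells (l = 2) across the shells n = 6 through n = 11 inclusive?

60

A d subshell (l = 2) exists for every n ≥ 3, so shells n = 6, 7, 8, 9, 10, 11 each contribute one — 6 subshells.
Since each d subshell holds 2(2·2+1) = 10 electrons, the total is 6 × 10 = 60.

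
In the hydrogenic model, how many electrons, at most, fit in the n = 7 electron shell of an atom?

A shell holds 2n² electrons: 2 × 7² = 2 × 49 = 98.

98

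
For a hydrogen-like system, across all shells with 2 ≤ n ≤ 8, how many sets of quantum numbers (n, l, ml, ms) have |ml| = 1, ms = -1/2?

For each n in the range, tally the orbitals obeying |ml| = 1:
n=2 → 2; n=3 → 4; n=4 → 6; n=5 → 8; n=6 → 10; n=7 → 12; n=8 → 14.
Orbitals: 2 + 4 + 6 + 8 + 10 + 12 + 14 = 56. With ms fixed to -1/2 there is one state per orbital, so 56 states.

56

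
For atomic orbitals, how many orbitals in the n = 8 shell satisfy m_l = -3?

Per l-value: l=3 → 1; l=4 → 1; l=5 → 1; l=6 → 1; l=7 → 1.
Total orbitals: 1 + 1 + 1 + 1 + 1 = 5.

5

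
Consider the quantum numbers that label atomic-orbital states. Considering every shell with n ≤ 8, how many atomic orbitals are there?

Total orbitals = 1² + 2² + 3² + 4² + 5² + 6² + 7² + 8² = 204.

204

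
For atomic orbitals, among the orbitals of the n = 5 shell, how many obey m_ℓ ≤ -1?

10

Contributions: ℓ=1 → 1; ℓ=2 → 2; ℓ=3 → 3; ℓ=4 → 4.
Total orbitals: 1 + 2 + 3 + 4 = 10.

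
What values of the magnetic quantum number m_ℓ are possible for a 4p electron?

The 4p subshell has ℓ = 1, and m_ℓ takes every integer from −ℓ to +ℓ. With ℓ = 1 that gives the 3 values -1, 0, 1.

-1, 0, 1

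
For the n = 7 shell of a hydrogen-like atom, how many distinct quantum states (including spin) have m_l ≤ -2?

With n = 7 the allowed l are 0, 1, …, 6.
Orbitals with m_l ≤ -2, by l: l=2 → 1; l=3 → 2; l=4 → 3; l=5 → 4; l=6 → 5.
Orbitals: 1 + 2 + 3 + 4 + 5 = 15. Each orbital carries two spin states, so 15 × 2 = 30 states.

30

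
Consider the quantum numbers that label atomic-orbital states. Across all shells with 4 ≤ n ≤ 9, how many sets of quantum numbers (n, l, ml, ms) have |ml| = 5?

40

Count contributing orbitals for each principal shell:
n=6 → 2; n=7 → 4; n=8 → 6; n=9 → 8.
Orbitals: 2 + 4 + 6 + 8 = 20. Including both spin states (ms = ±1/2) gives 2 × 20 = 40 states.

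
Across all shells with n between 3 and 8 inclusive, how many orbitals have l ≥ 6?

Work shell by shell — for each n, count the (l, ml) pairs that satisfy l ≥ 6:
n=7 → 13; n=8 → 28.
Total orbitals: 13 + 28 = 41.

41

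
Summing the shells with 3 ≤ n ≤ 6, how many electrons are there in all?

172

Shell n has n² orbitals: 3²=9 + 4²=16 + 5²=25 + 6²=36 = 86 orbitals.
Two spin states per orbital: 2 × 86 = 172 electrons.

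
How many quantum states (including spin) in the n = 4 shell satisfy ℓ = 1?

The n = 4 shell has ℓ = 0 through 3; check each.
Per ℓ-value: ℓ=1 → 3.
Orbitals: 3. Each orbital carries two spin states, so 3 × 2 = 6 states.

6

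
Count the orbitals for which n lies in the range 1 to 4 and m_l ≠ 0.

Count contributing orbitals for each principal shell:
n=2 → 2; n=3 → 6; n=4 → 12.
Total orbitals: 2 + 6 + 12 = 20.

20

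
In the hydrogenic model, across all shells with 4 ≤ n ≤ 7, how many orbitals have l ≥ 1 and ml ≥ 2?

34

Per-shell orbital counts meeting the constraint:
n=4 → 3; n=5 → 6; n=6 → 10; n=7 → 15.
Total orbitals: 3 + 6 + 10 + 15 = 34.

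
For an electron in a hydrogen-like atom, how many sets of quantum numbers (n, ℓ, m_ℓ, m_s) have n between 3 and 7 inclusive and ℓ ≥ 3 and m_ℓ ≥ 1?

80

Treat each shell separately and count matching orbitals:
n=4 → 3; n=5 → 7; n=6 → 12; n=7 → 18.
Orbitals: 3 + 7 + 12 + 18 = 40. Including both spin states (m_s = ±1/2) gives 2 × 40 = 80 states.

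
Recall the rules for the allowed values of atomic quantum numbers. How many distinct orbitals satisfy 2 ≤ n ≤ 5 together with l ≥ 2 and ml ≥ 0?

Per-shell orbital counts meeting the constraint:
n=3 → 3; n=4 → 7; n=5 → 12.
Total orbitals: 3 + 7 + 12 = 22.

22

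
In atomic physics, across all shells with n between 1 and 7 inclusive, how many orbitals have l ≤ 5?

127

Treat each shell separately and count matching orbitals:
n=1 → 1; n=2 → 4; n=3 → 9; n=4 → 16; n=5 → 25; n=6 → 36; n=7 → 36.
Total orbitals: 1 + 4 + 9 + 16 + 25 + 36 + 36 = 127.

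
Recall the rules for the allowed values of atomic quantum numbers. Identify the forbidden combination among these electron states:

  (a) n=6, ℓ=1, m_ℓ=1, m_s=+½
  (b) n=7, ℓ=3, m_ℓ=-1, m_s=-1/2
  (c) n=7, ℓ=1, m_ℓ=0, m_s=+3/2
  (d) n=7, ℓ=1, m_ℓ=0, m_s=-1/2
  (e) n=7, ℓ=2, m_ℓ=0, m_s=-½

(c) has m_s = +3/2, but an electron's spin must be ±1/2.
The remaining sets (a), (b), (d), (e) satisfy all four rules.

(c)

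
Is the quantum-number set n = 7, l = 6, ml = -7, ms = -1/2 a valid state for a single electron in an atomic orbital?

No

The magnetic quantum number must satisfy −l ≤ ml ≤ l. With l = 6, ml can only be -6, -5, -4, -3, -2, -1, 0, 1, 2, 3, 4, 5, 6, so ml = -7 is forbidden.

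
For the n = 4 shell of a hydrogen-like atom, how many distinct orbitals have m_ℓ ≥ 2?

Go through ℓ = 0, …, 3 (the values permitted for n = 4).
The (ℓ, m_ℓ) pairs meeting m_ℓ ≥ 2 give: ℓ=2 → 1; ℓ=3 → 2.
Total orbitals: 1 + 2 = 3.

3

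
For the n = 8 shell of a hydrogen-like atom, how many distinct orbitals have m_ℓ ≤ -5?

6

For n = 8, ℓ ranges over 0 … 7.
Orbitals with m_ℓ ≤ -5, by ℓ: ℓ=5 → 1; ℓ=6 → 2; ℓ=7 → 3.
Total orbitals: 1 + 2 + 3 = 6.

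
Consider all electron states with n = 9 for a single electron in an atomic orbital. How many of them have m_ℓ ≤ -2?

56

For n = 9, ℓ ranges over 0 … 8.
Per ℓ-value: ℓ=2 → 1; ℓ=3 → 2; ℓ=4 → 3; ℓ=5 → 4; ℓ=6 → 5; ℓ=7 → 6; ℓ=8 → 7.
Orbitals: 1 + 2 + 3 + 4 + 5 + 6 + 7 = 28. Each orbital carries two spin states, so 28 × 2 = 56 states.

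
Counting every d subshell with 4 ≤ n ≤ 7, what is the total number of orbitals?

A d subshell (l = 2) exists for every n ≥ 3, so shells n = 4, 5, 6, 7 each contribute one — 4 subshells.
Since each d subshell has 2·2+1 = 5 orbitals, the total is 4 × 5 = 20.

20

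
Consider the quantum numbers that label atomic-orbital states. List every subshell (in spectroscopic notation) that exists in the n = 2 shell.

For n = 2, ℓ runs from 0 to 1. In spectroscopic notation ℓ = 0,1,2,… ↔ s,p,d,f,g,h,i, so the subshells are 2s, 2p.

2s, 2p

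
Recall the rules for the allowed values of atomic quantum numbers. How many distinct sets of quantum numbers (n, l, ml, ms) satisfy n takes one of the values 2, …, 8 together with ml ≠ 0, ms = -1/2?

168

Count contributing orbitals for each principal shell:
n=2 → 2; n=3 → 6; n=4 → 12; n=5 → 20; n=6 → 30; n=7 → 42; n=8 → 56.
Orbitals: 2 + 6 + 12 + 20 + 30 + 42 + 56 = 168. With ms fixed to -1/2 there is one state per orbital, so 168 states.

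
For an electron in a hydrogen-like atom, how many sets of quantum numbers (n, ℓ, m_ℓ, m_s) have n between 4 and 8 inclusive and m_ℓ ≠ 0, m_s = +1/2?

Work shell by shell — for each n, count the (ℓ, m_ℓ) pairs that satisfy m_ℓ ≠ 0:
n=4 → 12; n=5 → 20; n=6 → 30; n=7 → 42; n=8 → 56.
Orbitals: 12 + 20 + 30 + 42 + 56 = 160. With m_s fixed to +1/2 there is one state per orbital, so 160 states.

160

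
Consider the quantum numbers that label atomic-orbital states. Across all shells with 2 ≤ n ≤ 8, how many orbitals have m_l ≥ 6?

Count contributing orbitals for each principal shell:
n=7 → 1; n=8 → 3.
Total orbitals: 1 + 3 = 4.

4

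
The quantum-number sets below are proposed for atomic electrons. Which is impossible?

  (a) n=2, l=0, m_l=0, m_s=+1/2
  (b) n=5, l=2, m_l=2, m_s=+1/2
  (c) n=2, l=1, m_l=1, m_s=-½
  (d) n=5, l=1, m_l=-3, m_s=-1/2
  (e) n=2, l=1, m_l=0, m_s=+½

(d) has |m_l| = 3 > l = 1, violating −l ≤ m_l ≤ l.
The remaining sets (a), (b), (c), (e) satisfy all four rules.

(d)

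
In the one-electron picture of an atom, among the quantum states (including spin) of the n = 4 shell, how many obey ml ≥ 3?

For n = 4, l ranges over 0 … 3.
Orbitals with ml ≥ 3, by l: l=3 → 1.
Orbitals: 1. Each orbital carries two spin states, so 1 × 2 = 2 states.

2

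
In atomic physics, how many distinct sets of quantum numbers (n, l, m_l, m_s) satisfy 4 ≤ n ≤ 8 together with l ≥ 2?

Count contributing orbitals for each principal shell:
n=4 → 12; n=5 → 21; n=6 → 32; n=7 → 45; n=8 → 60.
Orbitals: 12 + 21 + 32 + 45 + 60 = 170. Including both spin states (m_s = ±1/2) gives 2 × 170 = 340 states.

340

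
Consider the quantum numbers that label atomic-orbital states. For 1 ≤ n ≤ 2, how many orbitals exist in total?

Total orbitals = 1² + 2² = 5.

5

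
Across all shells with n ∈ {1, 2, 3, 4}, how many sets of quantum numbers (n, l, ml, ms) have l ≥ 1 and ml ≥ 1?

Work shell by shell — for each n, count the (l, ml) pairs that satisfy l ≥ 1 and ml ≥ 1:
n=2 → 1; n=3 → 3; n=4 → 6.
Orbitals: 1 + 3 + 6 = 10. Including both spin states (ms = ±1/2) gives 2 × 10 = 20 states.

20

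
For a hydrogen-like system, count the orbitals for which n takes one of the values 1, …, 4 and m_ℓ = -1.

Go shell by shell, enumerating (ℓ, m_ℓ) with m_ℓ = -1:
n=2 → 1; n=3 → 2; n=4 → 3.
Total orbitals: 1 + 2 + 3 = 6.

6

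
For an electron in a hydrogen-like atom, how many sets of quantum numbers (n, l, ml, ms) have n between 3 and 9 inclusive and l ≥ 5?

260

Treat each shell separately and count matching orbitals:
n=6 → 11; n=7 → 24; n=8 → 39; n=9 → 56.
Orbitals: 11 + 24 + 39 + 56 = 130. Including both spin states (ms = ±1/2) gives 2 × 130 = 260 states.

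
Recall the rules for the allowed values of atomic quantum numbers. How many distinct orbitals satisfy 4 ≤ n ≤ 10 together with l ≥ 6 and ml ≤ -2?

60

Treat each shell separately and count matching orbitals:
n=7 → 5; n=8 → 11; n=9 → 18; n=10 → 26.
Total orbitals: 5 + 11 + 18 + 26 = 60.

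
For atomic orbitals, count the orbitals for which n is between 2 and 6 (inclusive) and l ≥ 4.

Count contributing orbitals for each principal shell:
n=5 → 9; n=6 → 20.
Total orbitals: 9 + 20 = 29.

29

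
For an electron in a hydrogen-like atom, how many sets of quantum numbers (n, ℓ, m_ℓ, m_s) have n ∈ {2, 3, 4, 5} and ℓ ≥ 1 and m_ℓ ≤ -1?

Count contributing orbitals for each principal shell:
n=2 → 1; n=3 → 3; n=4 → 6; n=5 → 10.
Orbitals: 1 + 3 + 6 + 10 = 20. Including both spin states (m_s = ±1/2) gives 2 × 20 = 40 states.

40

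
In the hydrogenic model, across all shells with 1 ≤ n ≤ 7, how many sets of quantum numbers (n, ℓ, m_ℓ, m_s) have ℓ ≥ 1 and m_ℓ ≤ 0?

Per-shell orbital counts meeting the constraint:
n=2 → 2; n=3 → 5; n=4 → 9; n=5 → 14; n=6 → 20; n=7 → 27.
Orbitals: 2 + 5 + 9 + 14 + 20 + 27 = 77. Including both spin states (m_s = ±1/2) gives 2 × 77 = 154 states.

154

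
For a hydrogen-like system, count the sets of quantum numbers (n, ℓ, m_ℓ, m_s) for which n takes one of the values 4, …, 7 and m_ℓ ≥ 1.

104

For each n in the range, tally the orbitals obeying m_ℓ ≥ 1:
n=4 → 6; n=5 → 10; n=6 → 15; n=7 → 21.
Orbitals: 6 + 10 + 15 + 21 = 52. Including both spin states (m_s = ±1/2) gives 2 × 52 = 104 states.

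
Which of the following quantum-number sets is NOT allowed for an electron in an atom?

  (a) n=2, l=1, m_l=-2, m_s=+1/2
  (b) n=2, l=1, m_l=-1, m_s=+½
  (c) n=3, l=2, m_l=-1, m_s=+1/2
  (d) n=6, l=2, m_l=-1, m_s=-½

(a) has |m_l| = 2 > l = 1, violating −l ≤ m_l ≤ l.
The remaining sets (b), (c), (d) satisfy all four rules.

(a)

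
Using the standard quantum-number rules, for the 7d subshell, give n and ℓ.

The leading integer gives n = 7; the letter 'd' means ℓ = 2.

n = 7, ℓ = 2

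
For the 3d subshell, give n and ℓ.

n = 3, ℓ = 2

The leading integer gives n = 3; the letter 'd' means ℓ = 2.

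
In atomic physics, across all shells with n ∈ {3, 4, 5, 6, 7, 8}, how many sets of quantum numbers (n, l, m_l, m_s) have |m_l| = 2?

Per-shell orbital counts meeting the constraint:
n=3 → 2; n=4 → 4; n=5 → 6; n=6 → 8; n=7 → 10; n=8 → 12.
Orbitals: 2 + 4 + 6 + 8 + 10 + 12 = 42. Including both spin states (m_s = ±1/2) gives 2 × 42 = 84 states.

84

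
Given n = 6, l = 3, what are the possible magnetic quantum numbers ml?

ml takes every integer from −l to +l. With l = 3 that gives the 7 values -3, -2, -1, 0, 1, 2, 3.

-3, -2, -1, 0, 1, 2, 3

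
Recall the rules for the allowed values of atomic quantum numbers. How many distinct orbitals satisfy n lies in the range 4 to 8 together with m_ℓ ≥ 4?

Work shell by shell — for each n, count the (ℓ, m_ℓ) pairs that satisfy m_ℓ ≥ 4:
n=5 → 1; n=6 → 3; n=7 → 6; n=8 → 10.
Total orbitals: 1 + 3 + 6 + 10 = 20.

20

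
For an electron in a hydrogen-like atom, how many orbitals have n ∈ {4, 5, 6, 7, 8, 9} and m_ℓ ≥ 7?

Go shell by shell, enumerating (ℓ, m_ℓ) with m_ℓ ≥ 7:
n=8 → 1; n=9 → 3.
Total orbitals: 1 + 3 = 4.

4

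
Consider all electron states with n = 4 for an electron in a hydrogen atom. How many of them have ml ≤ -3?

2

With n = 4 the allowed l are 0, 1, …, 3.
Orbitals with ml ≤ -3, by l: l=3 → 1.
Orbitals: 1. Each orbital carries two spin states, so 1 × 2 = 2 states.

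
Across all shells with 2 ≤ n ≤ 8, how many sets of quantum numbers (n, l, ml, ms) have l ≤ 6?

376

Count contributing orbitals for each principal shell:
n=2 → 4; n=3 → 9; n=4 → 16; n=5 → 25; n=6 → 36; n=7 → 49; n=8 → 49.
Orbitals: 4 + 9 + 16 + 25 + 36 + 49 + 49 = 188. Including both spin states (ms = ±1/2) gives 2 × 188 = 376 states.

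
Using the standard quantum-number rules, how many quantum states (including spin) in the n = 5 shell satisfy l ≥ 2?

42

For n = 5, l ranges over 0 … 4.
Contributions: l=2 → 5; l=3 → 7; l=4 → 9.
Orbitals: 5 + 7 + 9 = 21. Each orbital carries two spin states, so 21 × 2 = 42 states.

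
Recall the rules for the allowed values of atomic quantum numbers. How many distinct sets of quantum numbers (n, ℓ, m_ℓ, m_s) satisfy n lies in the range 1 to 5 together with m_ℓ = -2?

12

Treat each shell separately and count matching orbitals:
n=3 → 1; n=4 → 2; n=5 → 3.
Orbitals: 1 + 2 + 3 = 6. Including both spin states (m_s = ±1/2) gives 2 × 6 = 12 states.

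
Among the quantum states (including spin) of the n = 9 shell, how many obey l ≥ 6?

90

For n = 9, l ranges over 0 … 8.
Orbitals with l ≥ 6, by l: l=6 → 13; l=7 → 15; l=8 → 17.
Orbitals: 13 + 15 + 17 = 45. Each orbital carries two spin states, so 45 × 2 = 90 states.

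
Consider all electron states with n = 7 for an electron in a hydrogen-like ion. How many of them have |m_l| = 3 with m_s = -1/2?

The n = 7 shell has l = 0 through 6; check each.
The (l, m_l) pairs meeting |m_l| = 3 give: l=3 → 2; l=4 → 2; l=5 → 2; l=6 → 2.
Orbitals: 2 + 2 + 2 + 2 = 8. With m_s fixed to a single value there is one state per orbital, giving 8 states.

8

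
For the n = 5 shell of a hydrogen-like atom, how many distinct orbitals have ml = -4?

Per l-value: l=4 → 1.
Total orbitals: 1.

1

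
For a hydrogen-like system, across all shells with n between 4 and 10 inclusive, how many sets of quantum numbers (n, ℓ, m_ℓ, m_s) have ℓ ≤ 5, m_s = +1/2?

221

Go shell by shell, enumerating (ℓ, m_ℓ) with ℓ ≤ 5:
n=4 → 16; n=5 → 25; n=6 → 36; n=7 → 36; n=8 → 36; n=9 → 36; n=10 → 36.
Orbitals: 16 + 25 + 36 + 36 + 36 + 36 + 36 = 221. With m_s fixed to +1/2 there is one state per orbital, so 221 states.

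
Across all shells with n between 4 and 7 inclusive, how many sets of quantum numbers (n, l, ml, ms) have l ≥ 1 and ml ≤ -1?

Go shell by shell, enumerating (l, ml) with l ≥ 1 and ml ≤ -1:
n=4 → 6; n=5 → 10; n=6 → 15; n=7 → 21.
Orbitals: 6 + 10 + 15 + 21 = 52. Including both spin states (ms = ±1/2) gives 2 × 52 = 104 states.

104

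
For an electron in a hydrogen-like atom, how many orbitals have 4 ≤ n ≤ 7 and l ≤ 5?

113

Count contributing orbitals for each principal shell:
n=4 → 16; n=5 → 25; n=6 → 36; n=7 → 36.
Total orbitals: 16 + 25 + 36 + 36 = 113.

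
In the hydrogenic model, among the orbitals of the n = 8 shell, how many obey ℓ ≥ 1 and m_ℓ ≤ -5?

For n = 8, ℓ ranges over 0 … 7.
The (ℓ, m_ℓ) pairs meeting ℓ ≥ 1 and m_ℓ ≤ -5 give: ℓ=5 → 1; ℓ=6 → 2; ℓ=7 → 3.
Total orbitals: 1 + 2 + 3 = 6.

6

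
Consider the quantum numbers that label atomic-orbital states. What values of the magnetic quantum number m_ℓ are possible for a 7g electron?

The 7g subshell has ℓ = 4, and m_ℓ takes every integer from −ℓ to +ℓ. With ℓ = 4 that gives the 9 values -4, -3, -2, -1, 0, 1, 2, 3, 4.

-4, -3, -2, -1, 0, 1, 2, 3, 4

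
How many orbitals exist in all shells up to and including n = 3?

Total orbitals = 1² + 2² + 3² = 14.

14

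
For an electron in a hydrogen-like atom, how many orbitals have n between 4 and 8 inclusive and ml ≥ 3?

35

Work shell by shell — for each n, count the (l, ml) pairs that satisfy ml ≥ 3:
n=4 → 1; n=5 → 3; n=6 → 6; n=7 → 10; n=8 → 15.
Total orbitals: 1 + 3 + 6 + 10 + 15 = 35.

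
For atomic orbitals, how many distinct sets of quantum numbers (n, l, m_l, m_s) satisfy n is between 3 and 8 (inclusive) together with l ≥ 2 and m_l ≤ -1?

Work shell by shell — for each n, count the (l, m_l) pairs that satisfy l ≥ 2 and m_l ≤ -1:
n=3 → 2; n=4 → 5; n=5 → 9; n=6 → 14; n=7 → 20; n=8 → 27.
Orbitals: 2 + 5 + 9 + 14 + 20 + 27 = 77. Including both spin states (m_s = ±1/2) gives 2 × 77 = 154 states.

154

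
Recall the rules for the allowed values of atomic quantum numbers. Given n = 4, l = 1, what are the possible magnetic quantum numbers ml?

-1, 0, 1

ml takes every integer from −l to +l. With l = 1 that gives the 3 values -1, 0, 1.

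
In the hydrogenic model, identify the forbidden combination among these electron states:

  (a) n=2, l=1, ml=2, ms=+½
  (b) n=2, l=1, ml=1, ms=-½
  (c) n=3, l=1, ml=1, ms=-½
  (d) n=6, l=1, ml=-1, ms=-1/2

(a) has |ml| = 2 > l = 1, violating −l ≤ ml ≤ l.
The remaining sets (b), (c), (d) satisfy all four rules.

(a)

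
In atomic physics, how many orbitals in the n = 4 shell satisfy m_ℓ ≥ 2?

The n = 4 shell has ℓ = 0 through 3; check each.
Per ℓ-value: ℓ=2 → 1; ℓ=3 → 2.
Total orbitals: 1 + 2 = 3.

3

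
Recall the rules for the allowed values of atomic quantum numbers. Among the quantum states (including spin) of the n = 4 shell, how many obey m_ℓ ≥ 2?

For n = 4, ℓ ranges over 0 … 3.
The (ℓ, m_ℓ) pairs meeting m_ℓ ≥ 2 give: ℓ=2 → 1; ℓ=3 → 2.
Orbitals: 1 + 2 = 3. Each orbital carries two spin states, so 3 × 2 = 6 states.

6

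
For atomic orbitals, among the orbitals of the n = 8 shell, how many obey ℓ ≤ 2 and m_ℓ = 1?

For n = 8, ℓ ranges over 0 … 7.
Per ℓ-value: ℓ=1 → 1; ℓ=2 → 1.
Total orbitals: 1 + 1 = 2.

2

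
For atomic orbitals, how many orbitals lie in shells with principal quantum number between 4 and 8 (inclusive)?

Shell n has n² orbitals: 4²=16 + 5²=25 + 6²=36 + 7²=49 + 8²=64 = 190 orbitals.

190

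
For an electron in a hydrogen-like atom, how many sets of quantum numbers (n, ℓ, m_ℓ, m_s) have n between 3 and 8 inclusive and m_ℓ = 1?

Go shell by shell, enumerating (ℓ, m_ℓ) with m_ℓ = 1:
n=3 → 2; n=4 → 3; n=5 → 4; n=6 → 5; n=7 → 6; n=8 → 7.
Orbitals: 2 + 3 + 4 + 5 + 6 + 7 = 27. Including both spin states (m_s = ±1/2) gives 2 × 27 = 54 states.

54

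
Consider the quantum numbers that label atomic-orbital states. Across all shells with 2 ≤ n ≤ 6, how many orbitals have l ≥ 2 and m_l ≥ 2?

20

Per-shell orbital counts meeting the constraint:
n=3 → 1; n=4 → 3; n=5 → 6; n=6 → 10.
Total orbitals: 1 + 3 + 6 + 10 = 20.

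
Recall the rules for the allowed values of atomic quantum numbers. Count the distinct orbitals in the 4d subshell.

A subshell has 2l+1 orbitals; with l = 2, that's 5.

5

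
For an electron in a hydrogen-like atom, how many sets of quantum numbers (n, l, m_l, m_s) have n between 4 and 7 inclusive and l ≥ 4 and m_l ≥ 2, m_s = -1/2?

22

Per-shell orbital counts meeting the constraint:
n=5 → 3; n=6 → 7; n=7 → 12.
Orbitals: 3 + 7 + 12 = 22. With m_s fixed to -1/2 there is one state per orbital, so 22 states.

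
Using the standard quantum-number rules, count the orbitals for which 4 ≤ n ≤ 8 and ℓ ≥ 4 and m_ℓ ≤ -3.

Go shell by shell, enumerating (ℓ, m_ℓ) with ℓ ≥ 4 and m_ℓ ≤ -3:
n=5 → 2; n=6 → 5; n=7 → 9; n=8 → 14.
Total orbitals: 2 + 5 + 9 + 14 = 30.

30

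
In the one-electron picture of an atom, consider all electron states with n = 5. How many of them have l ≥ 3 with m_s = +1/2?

The n = 5 shell has l = 0 through 4; check each.
Contributions: l=3 → 7; l=4 → 9.
Orbitals: 7 + 9 = 16. With m_s fixed to a single value there is one state per orbital, giving 16 states.

16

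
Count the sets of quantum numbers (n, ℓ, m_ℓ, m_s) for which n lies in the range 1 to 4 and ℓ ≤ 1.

Per-shell orbital counts meeting the constraint:
n=1 → 1; n=2 → 4; n=3 → 4; n=4 → 4.
Orbitals: 1 + 4 + 4 + 4 = 13. Including both spin states (m_s = ±1/2) gives 2 × 13 = 26 states.

26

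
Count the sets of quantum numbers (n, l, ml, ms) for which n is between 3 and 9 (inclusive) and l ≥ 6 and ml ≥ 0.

92

Count contributing orbitals for each principal shell:
n=7 → 7; n=8 → 15; n=9 → 24.
Orbitals: 7 + 15 + 24 = 46. Including both spin states (ms = ±1/2) gives 2 × 46 = 92 states.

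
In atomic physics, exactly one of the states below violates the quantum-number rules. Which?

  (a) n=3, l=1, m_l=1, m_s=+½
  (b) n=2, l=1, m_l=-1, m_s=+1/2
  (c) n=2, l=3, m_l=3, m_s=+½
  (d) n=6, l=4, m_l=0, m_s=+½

(c)

(c) has l = 3 ≥ n = 2, violating 0 ≤ l ≤ n−1.
The remaining sets (a), (b), (d) satisfy all four rules.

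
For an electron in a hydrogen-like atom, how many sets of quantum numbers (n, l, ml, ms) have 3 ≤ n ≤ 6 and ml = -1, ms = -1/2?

14

For each n in the range, tally the orbitals obeying ml = -1:
n=3 → 2; n=4 → 3; n=5 → 4; n=6 → 5.
Orbitals: 2 + 3 + 4 + 5 = 14. With ms fixed to -1/2 there is one state per orbital, so 14 states.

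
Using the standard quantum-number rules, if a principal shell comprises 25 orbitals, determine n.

n² = 25 ⇒ n = 5.

n = 5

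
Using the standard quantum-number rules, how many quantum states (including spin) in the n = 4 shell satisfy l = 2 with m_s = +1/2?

For n = 4, l ranges over 0 … 3.
The (l, m_l) pairs meeting l = 2 give: l=2 → 5.
Orbitals: 5. With m_s fixed to a single value there is one state per orbital, giving 5 states.

5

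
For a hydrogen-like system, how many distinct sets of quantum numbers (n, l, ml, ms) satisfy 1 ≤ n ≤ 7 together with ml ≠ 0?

Work shell by shell — for each n, count the (l, ml) pairs that satisfy ml ≠ 0:
n=2 → 2; n=3 → 6; n=4 → 12; n=5 → 20; n=6 → 30; n=7 → 42.
Orbitals: 2 + 6 + 12 + 20 + 30 + 42 = 112. Including both spin states (ms = ±1/2) gives 2 × 112 = 224 states.

224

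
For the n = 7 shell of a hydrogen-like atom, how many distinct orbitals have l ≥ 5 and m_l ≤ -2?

9

For n = 7, l ranges over 0 … 6.
Orbitals with l ≥ 5 and m_l ≤ -2, by l: l=5 → 4; l=6 → 5.
Total orbitals: 4 + 5 = 9.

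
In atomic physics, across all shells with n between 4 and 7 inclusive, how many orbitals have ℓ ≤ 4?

91

Count contributing orbitals for each principal shell:
n=4 → 16; n=5 → 25; n=6 → 25; n=7 → 25.
Total orbitals: 16 + 25 + 25 + 25 = 91.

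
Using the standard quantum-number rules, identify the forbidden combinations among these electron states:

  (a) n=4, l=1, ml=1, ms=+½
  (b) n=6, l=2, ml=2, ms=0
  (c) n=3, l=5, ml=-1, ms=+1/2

(b) and (c)

(b) has ms = 0, but an electron's spin must be ±1/2.
(c) has l = 5 ≥ n = 3, violating 0 ≤ l ≤ n−1.
The remaining set (a) satisfies all four rules.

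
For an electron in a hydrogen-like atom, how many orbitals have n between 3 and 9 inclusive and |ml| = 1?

Per-shell orbital counts meeting the constraint:
n=3 → 4; n=4 → 6; n=5 → 8; n=6 → 10; n=7 → 12; n=8 → 14; n=9 → 16.
Total orbitals: 4 + 6 + 8 + 10 + 12 + 14 + 16 = 70.

70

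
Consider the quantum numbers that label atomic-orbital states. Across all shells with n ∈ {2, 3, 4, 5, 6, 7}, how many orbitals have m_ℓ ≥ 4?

10

Per-shell orbital counts meeting the constraint:
n=5 → 1; n=6 → 3; n=7 → 6.
Total orbitals: 1 + 3 + 6 = 10.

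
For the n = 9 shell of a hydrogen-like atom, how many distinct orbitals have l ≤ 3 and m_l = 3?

1

The n = 9 shell has l = 0 through 8; check each.
Orbitals with l ≤ 3 and m_l = 3, by l: l=3 → 1.
Total orbitals: 1.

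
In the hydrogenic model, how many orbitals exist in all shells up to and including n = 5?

55

Total orbitals = 1² + 2² + 3² + 4² + 5² = 55.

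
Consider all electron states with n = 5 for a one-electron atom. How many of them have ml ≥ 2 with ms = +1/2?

6

Orbitals with ml ≥ 2, by l: l=2 → 1; l=3 → 2; l=4 → 3.
Orbitals: 1 + 2 + 3 = 6. With ms fixed to a single value there is one state per orbital, giving 6 states.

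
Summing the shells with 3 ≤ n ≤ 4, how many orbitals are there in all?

Shell n has n² orbitals: 3²=9 + 4²=16 = 25 orbitals.

25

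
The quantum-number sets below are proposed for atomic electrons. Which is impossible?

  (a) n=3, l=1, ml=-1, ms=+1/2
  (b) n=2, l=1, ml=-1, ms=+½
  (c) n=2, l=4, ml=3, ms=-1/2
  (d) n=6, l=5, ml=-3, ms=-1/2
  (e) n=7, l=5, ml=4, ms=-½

(c)

(c) has l = 4 ≥ n = 2, violating 0 ≤ l ≤ n−1.
The remaining sets (a), (b), (d), (e) satisfy all four rules.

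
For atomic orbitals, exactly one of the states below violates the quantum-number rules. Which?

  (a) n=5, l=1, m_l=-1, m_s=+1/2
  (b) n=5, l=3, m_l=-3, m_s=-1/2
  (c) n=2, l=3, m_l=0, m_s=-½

(c)

(c) has l = 3 ≥ n = 2, violating 0 ≤ l ≤ n−1.
The remaining sets (a), (b) satisfy all four rules.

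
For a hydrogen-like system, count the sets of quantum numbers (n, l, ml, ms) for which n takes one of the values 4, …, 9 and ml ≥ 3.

For each n in the range, tally the orbitals obeying ml ≥ 3:
n=4 → 1; n=5 → 3; n=6 → 6; n=7 → 10; n=8 → 15; n=9 → 21.
Orbitals: 1 + 3 + 6 + 10 + 15 + 21 = 56. Including both spin states (ms = ±1/2) gives 2 × 56 = 112 states.

112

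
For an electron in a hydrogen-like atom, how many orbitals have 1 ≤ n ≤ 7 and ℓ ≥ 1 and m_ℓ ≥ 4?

Count contributing orbitals for each principal shell:
n=5 → 1; n=6 → 3; n=7 → 6.
Total orbitals: 1 + 3 + 6 = 10.

10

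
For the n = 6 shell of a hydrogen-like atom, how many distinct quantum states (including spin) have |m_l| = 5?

4

The (l, m_l) pairs meeting |m_l| = 5 give: l=5 → 2.
Orbitals: 2. Each orbital carries two spin states, so 2 × 2 = 4 states.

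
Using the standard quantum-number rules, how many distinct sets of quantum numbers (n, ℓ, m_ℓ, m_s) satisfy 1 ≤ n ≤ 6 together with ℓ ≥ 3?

100

Treat each shell separately and count matching orbitals:
n=4 → 7; n=5 → 16; n=6 → 27.
Orbitals: 7 + 16 + 27 = 50. Including both spin states (m_s = ±1/2) gives 2 × 50 = 100 states.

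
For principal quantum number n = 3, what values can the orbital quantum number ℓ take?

0, 1, 2

ℓ is an integer with 0 ≤ ℓ ≤ n−1, so for n = 3: ℓ = 0, 1, 2.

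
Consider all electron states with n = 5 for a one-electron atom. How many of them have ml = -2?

6

Orbitals with ml = -2, by l: l=2 → 1; l=3 → 1; l=4 → 1.
Orbitals: 1 + 1 + 1 = 3. Each orbital carries two spin states, so 3 × 2 = 6 states.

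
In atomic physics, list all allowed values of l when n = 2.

0, 1

l is an integer with 0 ≤ l ≤ n−1, so for n = 2: l = 0, 1.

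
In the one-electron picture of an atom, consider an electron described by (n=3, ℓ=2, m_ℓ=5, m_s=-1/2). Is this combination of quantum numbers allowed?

Not allowed

The magnetic quantum number must satisfy −ℓ ≤ m_ℓ ≤ ℓ. With ℓ = 2, m_ℓ can only be -2, -1, 0, 1, 2, so m_ℓ = 5 is forbidden.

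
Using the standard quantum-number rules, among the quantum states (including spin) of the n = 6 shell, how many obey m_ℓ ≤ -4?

With n = 6 the allowed ℓ are 0, 1, …, 5.
Contributions: ℓ=4 → 1; ℓ=5 → 2.
Orbitals: 1 + 2 = 3. Each orbital carries two spin states, so 3 × 2 = 6 states.

6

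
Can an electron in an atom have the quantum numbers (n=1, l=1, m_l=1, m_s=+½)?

Not allowed

The orbital quantum number must satisfy 0 ≤ l ≤ n−1. With n = 1 the allowed l values are 0, so l = 1 is out of range.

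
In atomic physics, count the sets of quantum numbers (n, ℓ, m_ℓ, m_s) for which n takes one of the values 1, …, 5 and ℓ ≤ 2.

Per-shell orbital counts meeting the constraint:
n=1 → 1; n=2 → 4; n=3 → 9; n=4 → 9; n=5 → 9.
Orbitals: 1 + 4 + 9 + 9 + 9 = 32. Including both spin states (m_s = ±1/2) gives 2 × 32 = 64 states.

64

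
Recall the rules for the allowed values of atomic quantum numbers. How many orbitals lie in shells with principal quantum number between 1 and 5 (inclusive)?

Shell n has n² orbitals: 1²=1 + 2²=4 + 3²=9 + 4²=16 + 5²=25 = 55 orbitals.

55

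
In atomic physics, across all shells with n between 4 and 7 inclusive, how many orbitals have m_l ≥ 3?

20

Work shell by shell — for each n, count the (l, m_l) pairs that satisfy m_l ≥ 3:
n=4 → 1; n=5 → 3; n=6 → 6; n=7 → 10.
Total orbitals: 1 + 3 + 6 + 10 = 20.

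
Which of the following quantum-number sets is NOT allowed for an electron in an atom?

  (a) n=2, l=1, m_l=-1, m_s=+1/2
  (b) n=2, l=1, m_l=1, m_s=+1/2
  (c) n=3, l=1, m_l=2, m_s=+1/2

(c)

(c) has |m_l| = 2 > l = 1, violating −l ≤ m_l ≤ l.
The remaining sets (a), (b) satisfy all four rules.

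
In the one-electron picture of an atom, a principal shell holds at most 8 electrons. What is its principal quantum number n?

n = 2

2n² = 8 ⇒ n² = 4 ⇒ n = 2.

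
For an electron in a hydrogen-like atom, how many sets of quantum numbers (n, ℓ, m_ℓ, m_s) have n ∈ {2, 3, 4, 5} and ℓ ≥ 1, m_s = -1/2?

50

Count contributing orbitals for each principal shell:
n=2 → 3; n=3 → 8; n=4 → 15; n=5 → 24.
Orbitals: 3 + 8 + 15 + 24 = 50. With m_s fixed to -1/2 there is one state per orbital, so 50 states.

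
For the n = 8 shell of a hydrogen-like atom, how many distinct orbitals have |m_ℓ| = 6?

Contributions: ℓ=6 → 2; ℓ=7 → 2.
Total orbitals: 2 + 2 = 4.

4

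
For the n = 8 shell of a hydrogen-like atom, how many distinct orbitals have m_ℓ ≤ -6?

For n = 8, ℓ ranges over 0 … 7.
Per ℓ-value: ℓ=6 → 1; ℓ=7 → 2.
Total orbitals: 1 + 2 = 3.

3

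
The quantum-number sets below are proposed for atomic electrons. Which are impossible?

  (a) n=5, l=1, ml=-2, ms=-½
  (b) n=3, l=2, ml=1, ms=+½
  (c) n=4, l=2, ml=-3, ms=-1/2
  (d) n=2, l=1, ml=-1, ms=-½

(a) and (c)

(a) has |ml| = 2 > l = 1, violating −l ≤ ml ≤ l.
(c) has |ml| = 3 > l = 2, violating −l ≤ ml ≤ l.
The remaining sets (b), (d) satisfy all four rules.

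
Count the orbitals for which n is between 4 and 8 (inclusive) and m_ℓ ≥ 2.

55

Work shell by shell — for each n, count the (ℓ, m_ℓ) pairs that satisfy m_ℓ ≥ 2:
n=4 → 3; n=5 → 6; n=6 → 10; n=7 → 15; n=8 → 21.
Total orbitals: 3 + 6 + 10 + 15 + 21 = 55.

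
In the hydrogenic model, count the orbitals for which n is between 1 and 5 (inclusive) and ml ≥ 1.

Per-shell orbital counts meeting the constraint:
n=2 → 1; n=3 → 3; n=4 → 6; n=5 → 10.
Total orbitals: 1 + 3 + 6 + 10 = 20.

20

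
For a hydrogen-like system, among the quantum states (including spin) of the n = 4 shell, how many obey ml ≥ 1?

Contributions: l=1 → 1; l=2 → 2; l=3 → 3.
Orbitals: 1 + 2 + 3 = 6. Each orbital carries two spin states, so 6 × 2 = 12 states.

12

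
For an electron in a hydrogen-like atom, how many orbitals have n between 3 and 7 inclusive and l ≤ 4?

100

Count contributing orbitals for each principal shell:
n=3 → 9; n=4 → 16; n=5 → 25; n=6 → 25; n=7 → 25.
Total orbitals: 9 + 16 + 25 + 25 + 25 = 100.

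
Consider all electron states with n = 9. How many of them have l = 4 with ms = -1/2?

9

Contributions: l=4 → 9.
Orbitals: 9. With ms fixed to a single value there is one state per orbital, giving 9 states.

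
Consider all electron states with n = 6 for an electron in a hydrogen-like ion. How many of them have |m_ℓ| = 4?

Go through ℓ = 0, …, 5 (the values permitted for n = 6).
Orbitals with |m_ℓ| = 4, by ℓ: ℓ=4 → 2; ℓ=5 → 2.
Orbitals: 2 + 2 = 4. Each orbital carries two spin states, so 4 × 2 = 8 states.

8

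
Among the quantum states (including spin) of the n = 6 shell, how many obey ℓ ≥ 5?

22

For n = 6, ℓ ranges over 0 … 5.
The (ℓ, m_ℓ) pairs meeting ℓ ≥ 5 give: ℓ=5 → 11.
Orbitals: 11. Each orbital carries two spin states, so 11 × 2 = 22 states.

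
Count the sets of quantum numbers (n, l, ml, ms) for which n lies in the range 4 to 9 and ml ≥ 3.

112

Go shell by shell, enumerating (l, ml) with ml ≥ 3:
n=4 → 1; n=5 → 3; n=6 → 6; n=7 → 10; n=8 → 15; n=9 → 21.
Orbitals: 1 + 3 + 6 + 10 + 15 + 21 = 56. Including both spin states (ms = ±1/2) gives 2 × 56 = 112 states.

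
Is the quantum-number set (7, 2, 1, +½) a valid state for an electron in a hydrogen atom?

n = 7 is a positive integer. ℓ = 2 satisfies 0 ≤ ℓ ≤ n−1 = 6. m_ℓ = 1 lies in the range −ℓ … +ℓ (here −2 … 2). m_s = +1/2 is one of ±1/2.
All four constraints are satisfied.

Allowed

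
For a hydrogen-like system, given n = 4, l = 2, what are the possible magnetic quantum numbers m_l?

-2, -1, 0, 1, 2

m_l takes every integer from −l to +l. With l = 2 that gives the 5 values -2, -1, 0, 1, 2.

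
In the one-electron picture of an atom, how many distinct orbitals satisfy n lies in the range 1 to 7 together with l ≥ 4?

62

Go shell by shell, enumerating (l, m_l) with l ≥ 4:
n=5 → 9; n=6 → 20; n=7 → 33.
Total orbitals: 9 + 20 + 33 = 62.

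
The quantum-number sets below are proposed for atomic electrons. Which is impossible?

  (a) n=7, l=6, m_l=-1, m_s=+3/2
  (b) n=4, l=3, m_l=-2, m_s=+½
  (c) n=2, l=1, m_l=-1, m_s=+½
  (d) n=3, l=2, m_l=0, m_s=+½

(a)

(a) has m_s = +3/2, but an electron's spin must be ±1/2.
The remaining sets (b), (c), (d) satisfy all four rules.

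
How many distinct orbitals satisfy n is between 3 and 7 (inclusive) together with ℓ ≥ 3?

Work shell by shell — for each n, count the (ℓ, m_ℓ) pairs that satisfy ℓ ≥ 3:
n=4 → 7; n=5 → 16; n=6 → 27; n=7 → 40.
Total orbitals: 7 + 16 + 27 + 40 = 90.

90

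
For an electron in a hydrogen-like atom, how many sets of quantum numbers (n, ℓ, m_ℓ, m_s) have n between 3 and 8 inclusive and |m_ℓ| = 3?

60

Go shell by shell, enumerating (ℓ, m_ℓ) with |m_ℓ| = 3:
n=4 → 2; n=5 → 4; n=6 → 6; n=7 → 8; n=8 → 10.
Orbitals: 2 + 4 + 6 + 8 + 10 = 30. Including both spin states (m_s = ±1/2) gives 2 × 30 = 60 states.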